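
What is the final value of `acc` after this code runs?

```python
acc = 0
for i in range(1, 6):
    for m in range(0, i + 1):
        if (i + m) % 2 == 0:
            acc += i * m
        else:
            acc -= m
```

73

i=1,m=0: odd sum, acc = 0-0 = 0
i=1,m=1: even sum, acc = 0+1 = 1
i=2,m=0: even sum, acc = 1+0 = 1
i=2,m=1: odd sum, acc = 1-1 = 0
i=2,m=2: even sum, acc = 0+4 = 4
i=3,m=0: odd sum, acc = 4-0 = 4
i=3,m=1: even sum, acc = 4+3 = 7
i=3,m=2: odd sum, acc = 7-2 = 5
i=3,m=3: even sum, acc = 5+9 = 14
i=4,m=0: even sum, acc = 14+0 = 14
i=4,m=1: odd sum, acc = 14-1 = 13
i=4,m=2: even sum, acc = 13+8 = 21
i=4,m=3: odd sum, acc = 21-3 = 18
i=4,m=4: even sum, acc = 18+16 = 34
i=5,m=0: odd sum, acc = 34-0 = 34
i=5,m=1: even sum, acc = 34+5 = 39
i=5,m=2: odd sum, acc = 39-2 = 37
i=5,m=3: even sum, acc = 37+15 = 52
i=5,m=4: odd sum, acc = 52-4 = 48
i=5,m=5: even sum, acc = 48+25 = 73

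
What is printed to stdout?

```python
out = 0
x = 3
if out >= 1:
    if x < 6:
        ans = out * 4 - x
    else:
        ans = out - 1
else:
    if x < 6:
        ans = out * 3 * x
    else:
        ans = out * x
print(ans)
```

0

out=0, x=3
out >= 1 is False; x < 6 is True
→ ans = out * 3 * x = 0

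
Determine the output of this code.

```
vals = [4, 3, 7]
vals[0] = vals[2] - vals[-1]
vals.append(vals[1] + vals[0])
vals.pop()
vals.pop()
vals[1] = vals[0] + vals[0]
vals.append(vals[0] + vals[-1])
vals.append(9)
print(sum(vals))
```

9

vals[0] = vals[2]-vals[-1] = 7-7 = 0 → [0, 3, 7]
append vals[1]+vals[0] = 3+0 = 3 → [0, 3, 7, 3]
pop() removes 3 → [0, 3, 7]
pop() removes 7 → [0, 3]
vals[1] = vals[0]+vals[0] = 0+0 = 0 → [0, 0]
append vals[0]+vals[-1] = 0+0 = 0 → [0, 0, 0]
append 9 → [0, 0, 0, 9]
sum = 9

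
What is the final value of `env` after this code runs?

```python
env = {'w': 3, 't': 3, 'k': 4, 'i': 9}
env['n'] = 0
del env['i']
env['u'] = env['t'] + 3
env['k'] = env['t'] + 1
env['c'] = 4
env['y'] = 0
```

{'w': 3, 't': 3, 'k': 4, 'n': 0, 'u': 6, 'c': 4, 'y': 0}

env['n'] = 0 → {'w': 3, 't': 3, 'k': 4, 'i': 9, 'n': 0}
del 'i' → {'w': 3, 't': 3, 'k': 4, 'n': 0}
env['u'] = env['t']+3 = 6 → {'w': 3, 't': 3, 'k': 4, 'n': 0, 'u': 6}
env['k'] = env['t']+1 = 4 → {'w': 3, 't': 3, 'k': 4, 'n': 0, 'u': 6}
env['c'] = 4 → {'w': 3, 't': 3, 'k': 4, 'n': 0, 'u': 6, 'c': 4}
env['y'] = 0 → {'w': 3, 't': 3, 'k': 4, 'n': 0, 'u': 6, 'c': 4, 'y': 0}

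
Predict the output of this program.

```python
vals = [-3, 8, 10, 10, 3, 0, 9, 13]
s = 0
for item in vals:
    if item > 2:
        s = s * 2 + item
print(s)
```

item=-3: not >2
item=8: >2, s = 0*2+8 = 8
item=10: >2, s = 8*2+10 = 26
item=10: >2, s = 26*2+10 = 62
item=3: >2, s = 62*2+3 = 127
item=0: not >2
item=9: >2, s = 127*2+9 = 263
item=13: >2, s = 263*2+13 = 539

539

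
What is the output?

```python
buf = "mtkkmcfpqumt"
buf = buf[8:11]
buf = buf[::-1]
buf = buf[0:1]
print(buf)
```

m

slice [8:11] → 'qum'
reverse → 'muq'
slice [0:1] → 'm'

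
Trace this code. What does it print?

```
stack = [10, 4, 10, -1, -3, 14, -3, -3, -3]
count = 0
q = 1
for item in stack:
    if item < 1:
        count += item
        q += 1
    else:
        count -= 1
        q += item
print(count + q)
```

item=10: not <1, count = 0-1 = -1; q=11
item=4: not <1, count = (-1)-1 = -2; q=15
item=10: not <1, count = (-2)-1 = -3; q=25
item=-1: <1, count = (-3)+(-1) = -4; q=26
item=-3: <1, count = (-4)+(-3) = -7; q=27
item=14: not <1, count = (-7)-1 = -8; q=41
item=-3: <1, count = (-8)+(-3) = -11; q=42
item=-3: <1, count = (-11)+(-3) = -14; q=43
item=-3: <1, count = (-14)+(-3) = -17; q=44
count+q = (-17)+44 = 27

27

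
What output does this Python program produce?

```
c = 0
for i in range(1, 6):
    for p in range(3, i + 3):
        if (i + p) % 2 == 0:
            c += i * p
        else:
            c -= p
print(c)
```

125

i=1,p=3: even sum, c = 0+3 = 3
i=2,p=3: odd sum, c = 3-3 = 0
i=2,p=4: even sum, c = 0+8 = 8
i=3,p=3: even sum, c = 8+9 = 17
i=3,p=4: odd sum, c = 17-4 = 13
i=3,p=5: even sum, c = 13+15 = 28
i=4,p=3: odd sum, c = 28-3 = 25
i=4,p=4: even sum, c = 25+16 = 41
i=4,p=5: odd sum, c = 41-5 = 36
i=4,p=6: even sum, c = 36+24 = 60
i=5,p=3: even sum, c = 60+15 = 75
i=5,p=4: odd sum, c = 75-4 = 71
i=5,p=5: even sum, c = 71+25 = 96
i=5,p=6: odd sum, c = 96-6 = 90
i=5,p=7: even sum, c = 90+35 = 125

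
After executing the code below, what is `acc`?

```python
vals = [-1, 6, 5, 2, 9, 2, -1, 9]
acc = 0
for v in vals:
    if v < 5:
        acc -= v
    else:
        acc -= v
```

-31

v=-1: <5, acc = 0-(-1) = 1
v=6: not <5, acc = 1-6 = -5
v=5: not <5, acc = (-5)-5 = -10
v=2: <5, acc = (-10)-2 = -12
v=9: not <5, acc = (-12)-9 = -21
v=2: <5, acc = (-21)-2 = -23
v=-1: <5, acc = (-23)-(-1) = -22
v=9: not <5, acc = (-22)-9 = -31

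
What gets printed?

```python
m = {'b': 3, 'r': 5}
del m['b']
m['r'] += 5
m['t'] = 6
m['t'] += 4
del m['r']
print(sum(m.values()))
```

del 'b' → {'r': 5}
m['r'] = 5+5 = 10 → {'r': 10}
m['t'] = 6 → {'r': 10, 't': 6}
m['t'] = 6+4 = 10 → {'r': 10, 't': 10}
del 'r' → {'t': 10}
sum of values = 10

10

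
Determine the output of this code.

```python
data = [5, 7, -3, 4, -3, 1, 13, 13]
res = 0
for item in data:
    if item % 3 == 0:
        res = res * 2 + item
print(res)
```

item=5: not %3==0
item=7: not %3==0
item=-3: %3==0, res = 0*2+(-3) = -3
item=4: not %3==0
item=-3: %3==0, res = (-3)*2+(-3) = -9
item=1: not %3==0
item=13: not %3==0
item=13: not %3==0

-9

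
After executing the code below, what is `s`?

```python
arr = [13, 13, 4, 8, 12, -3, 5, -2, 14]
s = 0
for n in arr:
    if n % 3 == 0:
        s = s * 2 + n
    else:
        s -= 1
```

2

n=13: not %3==0, s = 0-1 = -1
n=13: not %3==0, s = (-1)-1 = -2
n=4: not %3==0, s = (-2)-1 = -3
n=8: not %3==0, s = (-3)-1 = -4
n=12: %3==0, s = (-4)*2+12 = 4
n=-3: %3==0, s = 4*2+(-3) = 5
n=5: not %3==0, s = 5-1 = 4
n=-2: not %3==0, s = 4-1 = 3
n=14: not %3==0, s = 3-1 = 2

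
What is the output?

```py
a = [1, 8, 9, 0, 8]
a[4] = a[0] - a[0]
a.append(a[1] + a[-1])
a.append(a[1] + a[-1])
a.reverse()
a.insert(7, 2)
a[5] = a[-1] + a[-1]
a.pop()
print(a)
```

[16, 8, 0, 0, 9, 4, 1]

a[4] = a[0]-a[0] = 1-1 = 0 → [1, 8, 9, 0, 0]
append a[1]+a[-1] = 8+0 = 8 → [1, 8, 9, 0, 0, 8]
append a[1]+a[-1] = 8+8 = 16 → [1, 8, 9, 0, 0, 8, 16]
reverse → [16, 8, 0, 0, 9, 8, 1]
insert 2 at 7 → [16, 8, 0, 0, 9, 8, 1, 2]
a[5] = a[-1]+a[-1] = 2+2 = 4 → [16, 8, 0, 0, 9, 4, 1, 2]
pop() removes 2 → [16, 8, 0, 0, 9, 4, 1]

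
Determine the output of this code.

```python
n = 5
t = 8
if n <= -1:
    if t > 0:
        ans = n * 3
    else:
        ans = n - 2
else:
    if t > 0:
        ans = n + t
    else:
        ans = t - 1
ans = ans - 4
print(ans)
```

n=5, t=8
n <= -1 is False; t > 0 is True
→ ans = n + t = 13
ans = 13-4 = 9

9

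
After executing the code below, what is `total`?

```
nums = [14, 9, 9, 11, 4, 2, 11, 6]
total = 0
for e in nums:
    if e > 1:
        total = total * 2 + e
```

e=14: >1, total = 0*2+14 = 14
e=9: >1, total = 14*2+9 = 37
e=9: >1, total = 37*2+9 = 83
e=11: >1, total = 83*2+11 = 177
e=4: >1, total = 177*2+4 = 358
e=2: >1, total = 358*2+2 = 718
e=11: >1, total = 718*2+11 = 1447
e=6: >1, total = 1447*2+6 = 2900

2900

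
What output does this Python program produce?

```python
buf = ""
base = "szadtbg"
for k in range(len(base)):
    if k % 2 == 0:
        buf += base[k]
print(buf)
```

satg

k=0: add 's' → 's'
k=1: skip
k=2: add 'a' → 'sa'
k=3: skip
k=4: add 't' → 'sat'
k=5: skip
k=6: add 'g' → 'satg'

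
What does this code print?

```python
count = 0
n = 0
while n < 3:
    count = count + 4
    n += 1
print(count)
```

n=0: count = 0+4 = 4
n=1: count = 4+4 = 8
n=2: count = 8+4 = 12

12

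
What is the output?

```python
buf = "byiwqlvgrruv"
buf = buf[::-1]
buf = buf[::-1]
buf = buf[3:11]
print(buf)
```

reverse → 'vurrgvlqwiyb'
reverse → 'byiwqlvgrruv'
slice [3:11] → 'wqlvgrru'

wqlvgrru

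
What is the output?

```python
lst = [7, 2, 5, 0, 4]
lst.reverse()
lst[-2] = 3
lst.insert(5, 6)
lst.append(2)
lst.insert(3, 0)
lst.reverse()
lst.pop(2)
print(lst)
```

reverse → [4, 0, 5, 2, 7]
lst[-2] = 3 → [4, 0, 5, 3, 7]
insert 6 at 5 → [4, 0, 5, 3, 7, 6]
append 2 → [4, 0, 5, 3, 7, 6, 2]
insert 0 at 3 → [4, 0, 5, 0, 3, 7, 6, 2]
reverse → [2, 6, 7, 3, 0, 5, 0, 4]
pop(2) removes 7 → [2, 6, 3, 0, 5, 0, 4]

[2, 6, 3, 0, 5, 0, 4]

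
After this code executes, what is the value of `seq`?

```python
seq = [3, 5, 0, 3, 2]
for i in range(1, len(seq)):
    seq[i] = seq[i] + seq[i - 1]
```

[3, 8, 8, 11, 13]

i=1: seq[1] = 5+3 = 8 → [3, 8, 0, 3, 2]
i=2: seq[2] = 0+8 = 8 → [3, 8, 8, 3, 2]
i=3: seq[3] = 3+8 = 11 → [3, 8, 8, 11, 2]
i=4: seq[4] = 2+11 = 13 → [3, 8, 8, 11, 13]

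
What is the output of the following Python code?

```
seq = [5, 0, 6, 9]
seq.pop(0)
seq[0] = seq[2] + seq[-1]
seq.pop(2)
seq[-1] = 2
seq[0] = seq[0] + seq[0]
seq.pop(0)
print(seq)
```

pop(0) removes 5 → [0, 6, 9]
seq[0] = seq[2]+seq[-1] = 9+9 = 18 → [18, 6, 9]
pop(2) removes 9 → [18, 6]
seq[-1] = 2 → [18, 2]
seq[0] = seq[0]+seq[0] = 18+18 = 36 → [36, 2]
pop(0) removes 36 → [2]

[2]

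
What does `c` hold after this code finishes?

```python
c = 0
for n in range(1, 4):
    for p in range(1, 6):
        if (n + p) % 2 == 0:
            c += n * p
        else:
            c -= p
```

n=1,p=1: even sum, c = 0+1 = 1
n=1,p=2: odd sum, c = 1-2 = -1
n=1,p=3: even sum, c = (-1)+3 = 2
n=1,p=4: odd sum, c = 2-4 = -2
n=1,p=5: even sum, c = (-2)+5 = 3
n=2,p=1: odd sum, c = 3-1 = 2
n=2,p=2: even sum, c = 2+4 = 6
n=2,p=3: odd sum, c = 6-3 = 3
n=2,p=4: even sum, c = 3+8 = 11
n=2,p=5: odd sum, c = 11-5 = 6
n=3,p=1: even sum, c = 6+3 = 9
n=3,p=2: odd sum, c = 9-2 = 7
n=3,p=3: even sum, c = 7+9 = 16
n=3,p=4: odd sum, c = 16-4 = 12
n=3,p=5: even sum, c = 12+15 = 27

27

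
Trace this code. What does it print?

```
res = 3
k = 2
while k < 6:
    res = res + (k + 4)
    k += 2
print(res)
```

k=2: res = 3+6 = 9
k=4: res = 9+8 = 17

17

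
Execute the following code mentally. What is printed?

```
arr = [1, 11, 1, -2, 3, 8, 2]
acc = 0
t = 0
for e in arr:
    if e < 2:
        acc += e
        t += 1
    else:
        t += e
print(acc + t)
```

e=1: <2, acc = 0+1 = 1; t=1
e=11: not <2; t=12
e=1: <2, acc = 1+1 = 2; t=13
e=-2: <2, acc = 2+(-2) = 0; t=14
e=3: not <2; t=17
e=8: not <2; t=25
e=2: not <2; t=27
acc+t = 0+27 = 27

27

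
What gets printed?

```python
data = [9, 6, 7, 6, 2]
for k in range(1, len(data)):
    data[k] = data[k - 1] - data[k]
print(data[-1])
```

-12

k=1: data[1] = 9-6 = 3 → [9, 3, 7, 6, 2]
k=2: data[2] = 3-7 = -4 → [9, 3, -4, 6, 2]
k=3: data[3] = (-4)-6 = -10 → [9, 3, -4, -10, 2]
k=4: data[4] = (-10)-2 = -12 → [9, 3, -4, -10, -12]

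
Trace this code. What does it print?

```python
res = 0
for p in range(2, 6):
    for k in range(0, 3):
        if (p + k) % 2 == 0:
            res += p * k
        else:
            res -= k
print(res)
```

p=2,k=0: even sum, res = 0+0 = 0
p=2,k=1: odd sum, res = 0-1 = -1
p=2,k=2: even sum, res = (-1)+4 = 3
p=3,k=0: odd sum, res = 3-0 = 3
p=3,k=1: even sum, res = 3+3 = 6
p=3,k=2: odd sum, res = 6-2 = 4
p=4,k=0: even sum, res = 4+0 = 4
p=4,k=1: odd sum, res = 4-1 = 3
p=4,k=2: even sum, res = 3+8 = 11
p=5,k=0: odd sum, res = 11-0 = 11
p=5,k=1: even sum, res = 11+5 = 16
p=5,k=2: odd sum, res = 16-2 = 14

14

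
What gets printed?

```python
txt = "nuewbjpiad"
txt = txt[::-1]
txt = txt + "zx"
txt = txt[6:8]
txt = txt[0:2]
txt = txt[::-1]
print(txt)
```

reverse → 'daipjbweun'
+ 'zx' → 'daipjbweunzx'
slice [6:8] → 'we'
slice [0:2] → 'we'
reverse → 'ew'

ew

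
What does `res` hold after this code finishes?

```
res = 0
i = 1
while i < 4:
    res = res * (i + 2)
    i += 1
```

0

i=1: res = 0*3 = 0
i=2: res = 0*4 = 0
i=3: res = 0*5 = 0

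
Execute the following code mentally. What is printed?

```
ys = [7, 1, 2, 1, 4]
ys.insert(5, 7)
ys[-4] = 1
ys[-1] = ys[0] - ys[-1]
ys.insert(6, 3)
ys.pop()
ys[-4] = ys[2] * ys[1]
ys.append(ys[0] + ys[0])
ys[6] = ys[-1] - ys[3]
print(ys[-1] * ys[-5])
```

13

insert 7 at 5 → [7, 1, 2, 1, 4, 7]
ys[-4] = 1 → [7, 1, 1, 1, 4, 7]
ys[-1] = ys[0]-ys[-1] = 7-7 = 0 → [7, 1, 1, 1, 4, 0]
insert 3 at 6 → [7, 1, 1, 1, 4, 0, 3]
pop() removes 3 → [7, 1, 1, 1, 4, 0]
ys[-4] = ys[2]*ys[1] = 1*1 = 1 → [7, 1, 1, 1, 4, 0]
append ys[0]+ys[0] = 7+7 = 14 → [7, 1, 1, 1, 4, 0, 14]
ys[6] = ys[-1]-ys[3] = 14-1 = 13 → [7, 1, 1, 1, 4, 0, 13]
ys[-1]*ys[-5] = 13*1 = 13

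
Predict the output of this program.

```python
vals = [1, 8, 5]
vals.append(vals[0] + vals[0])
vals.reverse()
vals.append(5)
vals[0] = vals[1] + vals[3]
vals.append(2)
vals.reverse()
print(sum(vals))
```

append vals[0]+vals[0] = 1+1 = 2 → [1, 8, 5, 2]
reverse → [2, 5, 8, 1]
append 5 → [2, 5, 8, 1, 5]
vals[0] = vals[1]+vals[3] = 5+1 = 6 → [6, 5, 8, 1, 5]
append 2 → [6, 5, 8, 1, 5, 2]
reverse → [2, 5, 1, 8, 5, 6]
sum = 27

27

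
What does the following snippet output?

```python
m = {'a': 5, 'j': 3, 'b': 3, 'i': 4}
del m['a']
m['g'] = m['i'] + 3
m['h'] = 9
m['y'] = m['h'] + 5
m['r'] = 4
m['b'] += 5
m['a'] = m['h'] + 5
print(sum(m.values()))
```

63

del 'a' → {'j': 3, 'b': 3, 'i': 4}
m['g'] = m['i']+3 = 7 → {'j': 3, 'b': 3, 'i': 4, 'g': 7}
m['h'] = 9 → {'j': 3, 'b': 3, 'i': 4, 'g': 7, 'h': 9}
m['y'] = m['h']+5 = 14 → {'j': 3, 'b': 3, 'i': 4, 'g': 7, 'h': 9, 'y': 14}
m['r'] = 4 → {'j': 3, 'b': 3, 'i': 4, 'g': 7, 'h': 9, 'y': 14, 'r': 4}
m['b'] = 3+5 = 8 → {'j': 3, 'b': 8, 'i': 4, 'g': 7, 'h': 9, 'y': 14, 'r': 4}
m['a'] = m['h']+5 = 14 → {'j': 3, 'b': 8, 'i': 4, 'g': 7, 'h': 9, 'y': 14, 'r': 4, 'a': 14}
sum of values = 63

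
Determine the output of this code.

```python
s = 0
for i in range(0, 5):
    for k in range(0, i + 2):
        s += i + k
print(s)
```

85

i=0,k=0: s = 0+0 = 0
i=0,k=1: s = 0+1 = 1
i=1,k=0: s = 1+1 = 2
i=1,k=1: s = 2+2 = 4
i=1,k=2: s = 4+3 = 7
i=2,k=0: s = 7+2 = 9
i=2,k=1: s = 9+3 = 12
i=2,k=2: s = 12+4 = 16
i=2,k=3: s = 16+5 = 21
i=3,k=0: s = 21+3 = 24
i=3,k=1: s = 24+4 = 28
i=3,k=2: s = 28+5 = 33
i=3,k=3: s = 33+6 = 39
i=3,k=4: s = 39+7 = 46
i=4,k=0: s = 46+4 = 50
i=4,k=1: s = 50+5 = 55
i=4,k=2: s = 55+6 = 61
i=4,k=3: s = 61+7 = 68
i=4,k=4: s = 68+8 = 76
i=4,k=5: s = 76+9 = 85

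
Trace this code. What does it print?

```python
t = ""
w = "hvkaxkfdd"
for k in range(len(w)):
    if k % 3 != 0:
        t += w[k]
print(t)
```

k=0: skip
k=1: add 'v' → 'v'
k=2: add 'k' → 'vk'
k=3: skip
k=4: add 'x' → 'vkx'
k=5: add 'k' → 'vkxk'
k=6: skip
k=7: add 'd' → 'vkxkd'
k=8: add 'd' → 'vkxkdd'

vkxkdd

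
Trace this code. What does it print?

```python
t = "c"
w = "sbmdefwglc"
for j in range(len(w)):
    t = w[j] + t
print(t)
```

j=0: prepend 's' → 'sc'
j=1: prepend 'b' → 'bsc'
j=2: prepend 'm' → 'mbsc'
j=3: prepend 'd' → 'dmbsc'
j=4: prepend 'e' → 'edmbsc'
j=5: prepend 'f' → 'fedmbsc'
j=6: prepend 'w' → 'wfedmbsc'
j=7: prepend 'g' → 'gwfedmbsc'
j=8: prepend 'l' → 'lgwfedmbsc'
j=9: prepend 'c' → 'clgwfedmbsc'

clgwfedmbsc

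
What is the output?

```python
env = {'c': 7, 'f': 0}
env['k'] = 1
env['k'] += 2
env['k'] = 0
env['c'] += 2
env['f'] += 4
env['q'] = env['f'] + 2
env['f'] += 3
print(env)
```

env['k'] = 1 → {'c': 7, 'f': 0, 'k': 1}
env['k'] = 1+2 = 3 → {'c': 7, 'f': 0, 'k': 3}
env['k'] = 0 → {'c': 7, 'f': 0, 'k': 0}
env['c'] = 7+2 = 9 → {'c': 9, 'f': 0, 'k': 0}
env['f'] = 0+4 = 4 → {'c': 9, 'f': 4, 'k': 0}
env['q'] = env['f']+2 = 6 → {'c': 9, 'f': 4, 'k': 0, 'q': 6}
env['f'] = 4+3 = 7 → {'c': 9, 'f': 7, 'k': 0, 'q': 6}

{'c': 9, 'f': 7, 'k': 0, 'q': 6}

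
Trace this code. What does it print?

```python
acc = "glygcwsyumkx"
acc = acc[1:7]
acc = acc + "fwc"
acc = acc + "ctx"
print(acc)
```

lygcwsfwcctx

slice [1:7] → 'lygcws'
+ 'fwc' → 'lygcwsfwc'
+ 'ctx' → 'lygcwsfwcctx'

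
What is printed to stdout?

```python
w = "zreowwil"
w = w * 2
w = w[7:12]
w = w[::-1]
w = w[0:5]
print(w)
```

repeat ×2 → 'zreowwilzreowwil'
slice [7:12] → 'lzreo'
reverse → 'oerzl'
slice [0:5] → 'oerzl'

oerzl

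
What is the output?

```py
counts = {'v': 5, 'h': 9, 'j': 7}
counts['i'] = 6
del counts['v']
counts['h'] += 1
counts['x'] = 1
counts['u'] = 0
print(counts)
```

{'h': 10, 'j': 7, 'i': 6, 'x': 1, 'u': 0}

counts['i'] = 6 → {'v': 5, 'h': 9, 'j': 7, 'i': 6}
del 'v' → {'h': 9, 'j': 7, 'i': 6}
counts['h'] = 9+1 = 10 → {'h': 10, 'j': 7, 'i': 6}
counts['x'] = 1 → {'h': 10, 'j': 7, 'i': 6, 'x': 1}
counts['u'] = 0 → {'h': 10, 'j': 7, 'i': 6, 'x': 1, 'u': 0}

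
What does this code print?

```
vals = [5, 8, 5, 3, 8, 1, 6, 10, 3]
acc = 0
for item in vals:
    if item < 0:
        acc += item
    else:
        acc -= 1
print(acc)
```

item=5: not <0, acc = 0-1 = -1
item=8: not <0, acc = (-1)-1 = -2
item=5: not <0, acc = (-2)-1 = -3
item=3: not <0, acc = (-3)-1 = -4
item=8: not <0, acc = (-4)-1 = -5
item=1: not <0, acc = (-5)-1 = -6
item=6: not <0, acc = (-6)-1 = -7
item=10: not <0, acc = (-7)-1 = -8
item=3: not <0, acc = (-8)-1 = -9

-9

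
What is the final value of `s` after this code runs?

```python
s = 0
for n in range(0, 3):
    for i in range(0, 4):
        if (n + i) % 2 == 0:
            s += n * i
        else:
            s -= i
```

n=0,i=0: even sum, s = 0+0 = 0
n=0,i=1: odd sum, s = 0-1 = -1
n=0,i=2: even sum, s = (-1)+0 = -1
n=0,i=3: odd sum, s = (-1)-3 = -4
n=1,i=0: odd sum, s = (-4)-0 = -4
n=1,i=1: even sum, s = (-4)+1 = -3
n=1,i=2: odd sum, s = (-3)-2 = -5
n=1,i=3: even sum, s = (-5)+3 = -2
n=2,i=0: even sum, s = (-2)+0 = -2
n=2,i=1: odd sum, s = (-2)-1 = -3
n=2,i=2: even sum, s = (-3)+4 = 1
n=2,i=3: odd sum, s = 1-3 = -2

-2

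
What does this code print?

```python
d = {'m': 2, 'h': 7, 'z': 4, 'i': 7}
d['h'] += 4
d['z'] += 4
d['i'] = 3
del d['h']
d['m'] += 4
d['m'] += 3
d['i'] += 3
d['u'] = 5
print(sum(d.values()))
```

d['h'] = 7+4 = 11 → {'m': 2, 'h': 11, 'z': 4, 'i': 7}
d['z'] = 4+4 = 8 → {'m': 2, 'h': 11, 'z': 8, 'i': 7}
d['i'] = 3 → {'m': 2, 'h': 11, 'z': 8, 'i': 3}
del 'h' → {'m': 2, 'z': 8, 'i': 3}
d['m'] = 2+4 = 6 → {'m': 6, 'z': 8, 'i': 3}
d['m'] = 6+3 = 9 → {'m': 9, 'z': 8, 'i': 3}
d['i'] = 3+3 = 6 → {'m': 9, 'z': 8, 'i': 6}
d['u'] = 5 → {'m': 9, 'z': 8, 'i': 6, 'u': 5}
sum of values = 28

28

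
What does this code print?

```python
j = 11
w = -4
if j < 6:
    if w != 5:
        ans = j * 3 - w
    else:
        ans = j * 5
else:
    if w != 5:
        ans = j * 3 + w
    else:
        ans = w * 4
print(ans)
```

j=11, w=-4
j < 6 is False; w != 5 is True
→ ans = j * 3 + w = 29

29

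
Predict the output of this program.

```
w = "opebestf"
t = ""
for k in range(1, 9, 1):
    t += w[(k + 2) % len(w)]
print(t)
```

k=1: add w[3]='b' → 'b'
k=2: add w[4]='e' → 'be'
k=3: add w[5]='s' → 'bes'
k=4: add w[6]='t' → 'best'
k=5: add w[7]='f' → 'bestf'
k=6: add w[0]='o' → 'bestfo'
k=7: add w[1]='p' → 'bestfop'
k=8: add w[2]='e' → 'bestfope'

bestfope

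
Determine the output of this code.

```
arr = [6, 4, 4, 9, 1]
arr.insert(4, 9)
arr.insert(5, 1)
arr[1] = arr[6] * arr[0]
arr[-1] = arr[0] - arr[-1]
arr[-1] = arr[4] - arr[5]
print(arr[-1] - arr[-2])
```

7

insert 9 at 4 → [6, 4, 4, 9, 9, 1]
insert 1 at 5 → [6, 4, 4, 9, 9, 1, 1]
arr[1] = arr[6]*arr[0] = 1*6 = 6 → [6, 6, 4, 9, 9, 1, 1]
arr[-1] = arr[0]-arr[-1] = 6-1 = 5 → [6, 6, 4, 9, 9, 1, 5]
arr[-1] = arr[4]-arr[5] = 9-1 = 8 → [6, 6, 4, 9, 9, 1, 8]
arr[-1]-arr[-2] = 8-1 = 7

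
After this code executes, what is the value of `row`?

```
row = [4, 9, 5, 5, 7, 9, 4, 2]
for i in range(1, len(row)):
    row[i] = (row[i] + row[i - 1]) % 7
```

[4, 6, 4, 2, 2, 4, 1, 3]

i=1: row[1] = (9+4)%7 = 6 → [4, 6, 5, 5, 7, 9, 4, 2]
i=2: row[2] = (5+6)%7 = 4 → [4, 6, 4, 5, 7, 9, 4, 2]
i=3: row[3] = (5+4)%7 = 2 → [4, 6, 4, 2, 7, 9, 4, 2]
i=4: row[4] = (7+2)%7 = 2 → [4, 6, 4, 2, 2, 9, 4, 2]
i=5: row[5] = (9+2)%7 = 4 → [4, 6, 4, 2, 2, 4, 4, 2]
i=6: row[6] = (4+4)%7 = 1 → [4, 6, 4, 2, 2, 4, 1, 2]
i=7: row[7] = (2+1)%7 = 3 → [4, 6, 4, 2, 2, 4, 1, 3]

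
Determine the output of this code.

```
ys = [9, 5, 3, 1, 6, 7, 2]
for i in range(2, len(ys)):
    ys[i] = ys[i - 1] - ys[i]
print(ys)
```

i=2: ys[2] = 5-3 = 2 → [9, 5, 2, 1, 6, 7, 2]
i=3: ys[3] = 2-1 = 1 → [9, 5, 2, 1, 6, 7, 2]
i=4: ys[4] = 1-6 = -5 → [9, 5, 2, 1, -5, 7, 2]
i=5: ys[5] = (-5)-7 = -12 → [9, 5, 2, 1, -5, -12, 2]
i=6: ys[6] = (-12)-2 = -14 → [9, 5, 2, 1, -5, -12, -14]

[9, 5, 2, 1, -5, -12, -14]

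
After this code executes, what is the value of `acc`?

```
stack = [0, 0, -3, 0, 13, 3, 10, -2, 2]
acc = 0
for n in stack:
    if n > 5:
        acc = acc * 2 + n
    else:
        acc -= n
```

n=0: not >5, acc = 0-0 = 0
n=0: not >5, acc = 0-0 = 0
n=-3: not >5, acc = 0-(-3) = 3
n=0: not >5, acc = 3-0 = 3
n=13: >5, acc = 3*2+13 = 19
n=3: not >5, acc = 19-3 = 16
n=10: >5, acc = 16*2+10 = 42
n=-2: not >5, acc = 42-(-2) = 44
n=2: not >5, acc = 44-2 = 42

42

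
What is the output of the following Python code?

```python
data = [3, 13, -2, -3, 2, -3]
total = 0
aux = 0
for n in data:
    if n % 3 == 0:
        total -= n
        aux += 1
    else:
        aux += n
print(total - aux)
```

n=3: %3==0, total = 0-3 = -3; aux=1
n=13: not %3==0; aux=14
n=-2: not %3==0; aux=12
n=-3: %3==0, total = (-3)-(-3) = 0; aux=13
n=2: not %3==0; aux=15
n=-3: %3==0, total = 0-(-3) = 3; aux=16
total-aux = 3-16 = -13

-13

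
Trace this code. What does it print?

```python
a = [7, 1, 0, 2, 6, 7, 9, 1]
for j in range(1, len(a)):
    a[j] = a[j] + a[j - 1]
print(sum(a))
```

137

j=1: a[1] = 1+7 = 8 → [7, 8, 0, 2, 6, 7, 9, 1]
j=2: a[2] = 0+8 = 8 → [7, 8, 8, 2, 6, 7, 9, 1]
j=3: a[3] = 2+8 = 10 → [7, 8, 8, 10, 6, 7, 9, 1]
j=4: a[4] = 6+10 = 16 → [7, 8, 8, 10, 16, 7, 9, 1]
j=5: a[5] = 7+16 = 23 → [7, 8, 8, 10, 16, 23, 9, 1]
j=6: a[6] = 9+23 = 32 → [7, 8, 8, 10, 16, 23, 32, 1]
j=7: a[7] = 1+32 = 33 → [7, 8, 8, 10, 16, 23, 32, 33]
sum = 137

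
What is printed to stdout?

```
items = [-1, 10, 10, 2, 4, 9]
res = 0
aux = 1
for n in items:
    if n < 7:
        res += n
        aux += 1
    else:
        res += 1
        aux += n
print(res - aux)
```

-25

n=-1: <7, res = 0+(-1) = -1; aux=2
n=10: not <7, res = (-1)+1 = 0; aux=12
n=10: not <7, res = 0+1 = 1; aux=22
n=2: <7, res = 1+2 = 3; aux=23
n=4: <7, res = 3+4 = 7; aux=24
n=9: not <7, res = 7+1 = 8; aux=33
res-aux = 8-33 = -25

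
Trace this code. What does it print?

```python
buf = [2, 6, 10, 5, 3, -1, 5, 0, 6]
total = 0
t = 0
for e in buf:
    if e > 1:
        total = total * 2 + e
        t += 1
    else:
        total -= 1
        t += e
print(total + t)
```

548

e=2: >1, total = 0*2+2 = 2; t=1
e=6: >1, total = 2*2+6 = 10; t=2
e=10: >1, total = 10*2+10 = 30; t=3
e=5: >1, total = 30*2+5 = 65; t=4
e=3: >1, total = 65*2+3 = 133; t=5
e=-1: not >1, total = 133-1 = 132; t=4
e=5: >1, total = 132*2+5 = 269; t=5
e=0: not >1, total = 269-1 = 268; t=5
e=6: >1, total = 268*2+6 = 542; t=6
total+t = 542+6 = 548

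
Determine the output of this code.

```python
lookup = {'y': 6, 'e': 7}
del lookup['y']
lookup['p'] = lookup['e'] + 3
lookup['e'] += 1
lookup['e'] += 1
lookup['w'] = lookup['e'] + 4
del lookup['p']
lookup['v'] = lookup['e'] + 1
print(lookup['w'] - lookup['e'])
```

4

del 'y' → {'e': 7}
lookup['p'] = lookup['e']+3 = 10 → {'e': 7, 'p': 10}
lookup['e'] = 7+1 = 8 → {'e': 8, 'p': 10}
lookup['e'] = 8+1 = 9 → {'e': 9, 'p': 10}
lookup['w'] = lookup['e']+4 = 13 → {'e': 9, 'p': 10, 'w': 13}
del 'p' → {'e': 9, 'w': 13}
lookup['v'] = lookup['e']+1 = 10 → {'e': 9, 'w': 13, 'v': 10}
lookup['w']-lookup['e'] = 13-9 = 4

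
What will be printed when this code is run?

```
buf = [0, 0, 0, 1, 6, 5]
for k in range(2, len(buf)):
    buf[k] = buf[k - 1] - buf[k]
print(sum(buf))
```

k=2: buf[2] = 0-0 = 0 → [0, 0, 0, 1, 6, 5]
k=3: buf[3] = 0-1 = -1 → [0, 0, 0, -1, 6, 5]
k=4: buf[4] = (-1)-6 = -7 → [0, 0, 0, -1, -7, 5]
k=5: buf[5] = (-7)-5 = -12 → [0, 0, 0, -1, -7, -12]
sum = -20

-20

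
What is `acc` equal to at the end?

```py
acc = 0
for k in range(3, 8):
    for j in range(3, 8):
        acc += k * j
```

625

k=3,j=3: acc = 0+9 = 9
k=3,j=4: acc = 9+12 = 21
k=3,j=5: acc = 21+15 = 36
k=3,j=6: acc = 36+18 = 54
k=3,j=7: acc = 54+21 = 75
k=4,j=3: acc = 75+12 = 87
k=4,j=4: acc = 87+16 = 103
k=4,j=5: acc = 103+20 = 123
k=4,j=6: acc = 123+24 = 147
k=4,j=7: acc = 147+28 = 175
k=5,j=3: acc = 175+15 = 190
k=5,j=4: acc = 190+20 = 210
k=5,j=5: acc = 210+25 = 235
k=5,j=6: acc = 235+30 = 265
k=5,j=7: acc = 265+35 = 300
k=6,j=3: acc = 300+18 = 318
k=6,j=4: acc = 318+24 = 342
k=6,j=5: acc = 342+30 = 372
k=6,j=6: acc = 372+36 = 408
k=6,j=7: acc = 408+42 = 450
k=7,j=3: acc = 450+21 = 471
k=7,j=4: acc = 471+28 = 499
k=7,j=5: acc = 499+35 = 534
k=7,j=6: acc = 534+42 = 576
k=7,j=7: acc = 576+49 = 625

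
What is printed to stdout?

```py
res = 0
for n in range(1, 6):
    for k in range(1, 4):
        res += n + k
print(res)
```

n=1,k=1: res = 0+2 = 2
n=1,k=2: res = 2+3 = 5
n=1,k=3: res = 5+4 = 9
n=2,k=1: res = 9+3 = 12
n=2,k=2: res = 12+4 = 16
n=2,k=3: res = 16+5 = 21
n=3,k=1: res = 21+4 = 25
n=3,k=2: res = 25+5 = 30
n=3,k=3: res = 30+6 = 36
n=4,k=1: res = 36+5 = 41
n=4,k=2: res = 41+6 = 47
n=4,k=3: res = 47+7 = 54
n=5,k=1: res = 54+6 = 60
n=5,k=2: res = 60+7 = 67
n=5,k=3: res = 67+8 = 75

75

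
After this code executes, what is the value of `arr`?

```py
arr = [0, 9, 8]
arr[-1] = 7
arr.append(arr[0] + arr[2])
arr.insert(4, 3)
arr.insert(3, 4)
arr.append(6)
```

[0, 9, 7, 4, 7, 3, 6]

arr[-1] = 7 → [0, 9, 7]
append arr[0]+arr[2] = 0+7 = 7 → [0, 9, 7, 7]
insert 3 at 4 → [0, 9, 7, 7, 3]
insert 4 at 3 → [0, 9, 7, 4, 7, 3]
append 6 → [0, 9, 7, 4, 7, 3, 6]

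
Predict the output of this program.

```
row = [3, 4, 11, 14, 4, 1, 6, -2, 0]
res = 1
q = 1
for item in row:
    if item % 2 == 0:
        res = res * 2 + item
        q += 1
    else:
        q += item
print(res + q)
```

490

item=3: not even; q=4
item=4: even, res = 1*2+4 = 6; q=5
item=11: not even; q=16
item=14: even, res = 6*2+14 = 26; q=17
item=4: even, res = 26*2+4 = 56; q=18
item=1: not even; q=19
item=6: even, res = 56*2+6 = 118; q=20
item=-2: even, res = 118*2+(-2) = 234; q=21
item=0: even, res = 234*2+0 = 468; q=22
res+q = 468+22 = 490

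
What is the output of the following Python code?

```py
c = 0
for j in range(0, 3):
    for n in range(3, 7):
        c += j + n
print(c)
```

66

j=0,n=3: c = 0+3 = 3
j=0,n=4: c = 3+4 = 7
j=0,n=5: c = 7+5 = 12
j=0,n=6: c = 12+6 = 18
j=1,n=3: c = 18+4 = 22
j=1,n=4: c = 22+5 = 27
j=1,n=5: c = 27+6 = 33
j=1,n=6: c = 33+7 = 40
j=2,n=3: c = 40+5 = 45
j=2,n=4: c = 45+6 = 51
j=2,n=5: c = 51+7 = 58
j=2,n=6: c = 58+8 = 66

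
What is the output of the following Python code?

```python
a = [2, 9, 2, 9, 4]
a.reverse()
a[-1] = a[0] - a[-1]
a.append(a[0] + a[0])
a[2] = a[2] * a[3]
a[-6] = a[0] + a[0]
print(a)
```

reverse → [4, 9, 2, 9, 2]
a[-1] = a[0]-a[-1] = 4-2 = 2 → [4, 9, 2, 9, 2]
append a[0]+a[0] = 4+4 = 8 → [4, 9, 2, 9, 2, 8]
a[2] = a[2]*a[3] = 2*9 = 18 → [4, 9, 18, 9, 2, 8]
a[-6] = a[0]+a[0] = 4+4 = 8 → [8, 9, 18, 9, 2, 8]

[8, 9, 18, 9, 2, 8]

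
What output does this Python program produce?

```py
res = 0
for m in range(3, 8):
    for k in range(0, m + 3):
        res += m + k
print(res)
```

355

m=3,k=0: res = 0+3 = 3
m=3,k=1: res = 3+4 = 7
m=3,k=2: res = 7+5 = 12
m=3,k=3: res = 12+6 = 18
m=3,k=4: res = 18+7 = 25
m=3,k=5: res = 25+8 = 33
m=4,k=0: res = 33+4 = 37
m=4,k=1: res = 37+5 = 42
m=4,k=2: res = 42+6 = 48
m=4,k=3: res = 48+7 = 55
m=4,k=4: res = 55+8 = 63
m=4,k=5: res = 63+9 = 72
m=4,k=6: res = 72+10 = 82
m=5,k=0: res = 82+5 = 87
m=5,k=1: res = 87+6 = 93
m=5,k=2: res = 93+7 = 100
m=5,k=3: res = 100+8 = 108
m=5,k=4: res = 108+9 = 117
m=5,k=5: res = 117+10 = 127
m=5,k=6: res = 127+11 = 138
m=5,k=7: res = 138+12 = 150
m=6,k=0: res = 150+6 = 156
m=6,k=1: res = 156+7 = 163
m=6,k=2: res = 163+8 = 171
m=6,k=3: res = 171+9 = 180
m=6,k=4: res = 180+10 = 190
m=6,k=5: res = 190+11 = 201
m=6,k=6: res = 201+12 = 213
m=6,k=7: res = 213+13 = 226
m=6,k=8: res = 226+14 = 240
m=7,k=0: res = 240+7 = 247
m=7,k=1: res = 247+8 = 255
m=7,k=2: res = 255+9 = 264
m=7,k=3: res = 264+10 = 274
m=7,k=4: res = 274+11 = 285
m=7,k=5: res = 285+12 = 297
m=7,k=6: res = 297+13 = 310
m=7,k=7: res = 310+14 = 324
m=7,k=8: res = 324+15 = 339
m=7,k=9: res = 339+16 = 355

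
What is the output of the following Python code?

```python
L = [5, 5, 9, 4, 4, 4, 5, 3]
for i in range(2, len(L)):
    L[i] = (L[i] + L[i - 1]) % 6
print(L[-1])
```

i=2: L[2] = (9+5)%6 = 2 → [5, 5, 2, 4, 4, 4, 5, 3]
i=3: L[3] = (4+2)%6 = 0 → [5, 5, 2, 0, 4, 4, 5, 3]
i=4: L[4] = (4+0)%6 = 4 → [5, 5, 2, 0, 4, 4, 5, 3]
i=5: L[5] = (4+4)%6 = 2 → [5, 5, 2, 0, 4, 2, 5, 3]
i=6: L[6] = (5+2)%6 = 1 → [5, 5, 2, 0, 4, 2, 1, 3]
i=7: L[7] = (3+1)%6 = 4 → [5, 5, 2, 0, 4, 2, 1, 4]

4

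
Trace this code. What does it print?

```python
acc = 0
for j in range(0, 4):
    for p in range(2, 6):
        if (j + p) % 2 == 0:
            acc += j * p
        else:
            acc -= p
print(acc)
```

j=0,p=2: even sum, acc = 0+0 = 0
j=0,p=3: odd sum, acc = 0-3 = -3
j=0,p=4: even sum, acc = (-3)+0 = -3
j=0,p=5: odd sum, acc = (-3)-5 = -8
j=1,p=2: odd sum, acc = (-8)-2 = -10
j=1,p=3: even sum, acc = (-10)+3 = -7
j=1,p=4: odd sum, acc = (-7)-4 = -11
j=1,p=5: even sum, acc = (-11)+5 = -6
j=2,p=2: even sum, acc = (-6)+4 = -2
j=2,p=3: odd sum, acc = (-2)-3 = -5
j=2,p=4: even sum, acc = (-5)+8 = 3
j=2,p=5: odd sum, acc = 3-5 = -2
j=3,p=2: odd sum, acc = (-2)-2 = -4
j=3,p=3: even sum, acc = (-4)+9 = 5
j=3,p=4: odd sum, acc = 5-4 = 1
j=3,p=5: even sum, acc = 1+15 = 16

16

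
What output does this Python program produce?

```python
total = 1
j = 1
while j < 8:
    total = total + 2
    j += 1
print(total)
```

15

j=1: total = 1+2 = 3
j=2: total = 3+2 = 5
j=3: total = 5+2 = 7
j=4: total = 7+2 = 9
j=5: total = 9+2 = 11
j=6: total = 11+2 = 13
j=7: total = 13+2 = 15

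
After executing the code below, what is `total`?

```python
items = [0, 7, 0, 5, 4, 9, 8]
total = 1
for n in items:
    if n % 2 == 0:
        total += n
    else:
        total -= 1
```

n=0: even, total = 1+0 = 1
n=7: not even, total = 1-1 = 0
n=0: even, total = 0+0 = 0
n=5: not even, total = 0-1 = -1
n=4: even, total = (-1)+4 = 3
n=9: not even, total = 3-1 = 2
n=8: even, total = 2+8 = 10

10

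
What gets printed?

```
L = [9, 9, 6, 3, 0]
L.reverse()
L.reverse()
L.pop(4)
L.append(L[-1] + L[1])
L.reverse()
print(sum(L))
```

reverse → [0, 3, 6, 9, 9]
reverse → [9, 9, 6, 3, 0]
pop(4) removes 0 → [9, 9, 6, 3]
append L[-1]+L[1] = 3+9 = 12 → [9, 9, 6, 3, 12]
reverse → [12, 3, 6, 9, 9]
sum = 39

39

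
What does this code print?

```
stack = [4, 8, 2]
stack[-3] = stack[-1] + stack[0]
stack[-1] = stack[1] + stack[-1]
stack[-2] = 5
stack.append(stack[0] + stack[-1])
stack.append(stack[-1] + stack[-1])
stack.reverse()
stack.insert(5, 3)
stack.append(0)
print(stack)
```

[32, 16, 10, 5, 6, 3, 0]

stack[-3] = stack[-1]+stack[0] = 2+4 = 6 → [6, 8, 2]
stack[-1] = stack[1]+stack[-1] = 8+2 = 10 → [6, 8, 10]
stack[-2] = 5 → [6, 5, 10]
append stack[0]+stack[-1] = 6+10 = 16 → [6, 5, 10, 16]
append stack[-1]+stack[-1] = 16+16 = 32 → [6, 5, 10, 16, 32]
reverse → [32, 16, 10, 5, 6]
insert 3 at 5 → [32, 16, 10, 5, 6, 3]
append 0 → [32, 16, 10, 5, 6, 3, 0]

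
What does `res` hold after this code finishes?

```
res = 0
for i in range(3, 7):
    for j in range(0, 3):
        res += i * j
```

i=3,j=0: res = 0+0 = 0
i=3,j=1: res = 0+3 = 3
i=3,j=2: res = 3+6 = 9
i=4,j=0: res = 9+0 = 9
i=4,j=1: res = 9+4 = 13
i=4,j=2: res = 13+8 = 21
i=5,j=0: res = 21+0 = 21
i=5,j=1: res = 21+5 = 26
i=5,j=2: res = 26+10 = 36
i=6,j=0: res = 36+0 = 36
i=6,j=1: res = 36+6 = 42
i=6,j=2: res = 42+12 = 54

54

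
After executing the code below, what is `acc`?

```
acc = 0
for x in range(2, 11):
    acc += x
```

x=2: acc = 0+2 = 2
x=3: acc = 2+3 = 5
x=4: acc = 5+4 = 9
x=5: acc = 9+5 = 14
x=6: acc = 14+6 = 20
x=7: acc = 20+7 = 27
x=8: acc = 27+8 = 35
x=9: acc = 35+9 = 44
x=10: acc = 44+10 = 54

54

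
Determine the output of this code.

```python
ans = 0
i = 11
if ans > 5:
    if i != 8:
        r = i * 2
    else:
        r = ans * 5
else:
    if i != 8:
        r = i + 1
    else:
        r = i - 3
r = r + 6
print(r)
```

18

ans=0, i=11
ans > 5 is False; i != 8 is True
→ r = i + 1 = 12
r = 12+6 = 18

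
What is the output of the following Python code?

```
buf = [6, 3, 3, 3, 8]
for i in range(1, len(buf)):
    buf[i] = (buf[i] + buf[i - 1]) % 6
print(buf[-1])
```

5

i=1: buf[1] = (3+6)%6 = 3 → [6, 3, 3, 3, 8]
i=2: buf[2] = (3+3)%6 = 0 → [6, 3, 0, 3, 8]
i=3: buf[3] = (3+0)%6 = 3 → [6, 3, 0, 3, 8]
i=4: buf[4] = (8+3)%6 = 5 → [6, 3, 0, 3, 5]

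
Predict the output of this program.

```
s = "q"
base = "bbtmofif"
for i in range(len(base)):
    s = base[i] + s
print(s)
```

i=0: prepend 'b' → 'bq'
i=1: prepend 'b' → 'bbq'
i=2: prepend 't' → 'tbbq'
i=3: prepend 'm' → 'mtbbq'
i=4: prepend 'o' → 'omtbbq'
i=5: prepend 'f' → 'fomtbbq'
i=6: prepend 'i' → 'ifomtbbq'
i=7: prepend 'f' → 'fifomtbbq'

fifomtbbq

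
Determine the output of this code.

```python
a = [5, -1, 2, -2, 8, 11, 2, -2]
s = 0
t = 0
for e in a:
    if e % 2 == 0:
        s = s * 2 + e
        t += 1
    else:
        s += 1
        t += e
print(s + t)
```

e=5: not even, s = 0+1 = 1; t=5
e=-1: not even, s = 1+1 = 2; t=4
e=2: even, s = 2*2+2 = 6; t=5
e=-2: even, s = 6*2+(-2) = 10; t=6
e=8: even, s = 10*2+8 = 28; t=7
e=11: not even, s = 28+1 = 29; t=18
e=2: even, s = 29*2+2 = 60; t=19
e=-2: even, s = 60*2+(-2) = 118; t=20
s+t = 118+20 = 138

138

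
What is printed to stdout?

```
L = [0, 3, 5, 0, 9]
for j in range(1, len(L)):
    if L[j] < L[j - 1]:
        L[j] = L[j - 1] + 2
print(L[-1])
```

9

j=1: 3>=0, unchanged → [0, 3, 5, 0, 9]
j=2: 5>=3, unchanged → [0, 3, 5, 0, 9]
j=3: 0<5, L[3] = 5+2 = 7 → [0, 3, 5, 7, 9]
j=4: 9>=7, unchanged → [0, 3, 5, 7, 9]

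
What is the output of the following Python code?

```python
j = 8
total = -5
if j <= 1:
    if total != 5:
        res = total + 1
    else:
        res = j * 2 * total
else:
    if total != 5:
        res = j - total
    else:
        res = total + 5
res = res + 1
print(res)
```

j=8, total=-5
j <= 1 is False; total != 5 is True
→ res = j - total = 13
res = 13+1 = 14

14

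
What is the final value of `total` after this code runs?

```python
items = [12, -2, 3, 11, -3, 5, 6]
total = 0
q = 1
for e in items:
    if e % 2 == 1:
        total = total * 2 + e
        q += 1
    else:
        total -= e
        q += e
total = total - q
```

-120

e=12: not odd, total = 0-12 = -12; q=13
e=-2: not odd, total = (-12)-(-2) = -10; q=11
e=3: odd, total = (-10)*2+3 = -17; q=12
e=11: odd, total = (-17)*2+11 = -23; q=13
e=-3: odd, total = (-23)*2+(-3) = -49; q=14
e=5: odd, total = (-49)*2+5 = -93; q=15
e=6: not odd, total = (-93)-6 = -99; q=21
total-q = (-99)-21 = -120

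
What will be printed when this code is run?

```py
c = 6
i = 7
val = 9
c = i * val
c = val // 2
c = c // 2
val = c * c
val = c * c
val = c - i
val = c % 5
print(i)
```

c = 7*9 = 63
c = 9//2 = 4
c = 4//2 = 2
val = 2*2 = 4
val = 2*2 = 4
val = 2-7 = -5
val = 2%5 = 2

7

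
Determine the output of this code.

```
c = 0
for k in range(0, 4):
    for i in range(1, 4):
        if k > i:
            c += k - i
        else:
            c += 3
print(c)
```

31

k=0,i=1: not 0>1, c = 0+3 = 3
k=0,i=2: not 0>2, c = 3+3 = 6
k=0,i=3: not 0>3, c = 6+3 = 9
k=1,i=1: not 1>1, c = 9+3 = 12
k=1,i=2: not 1>2, c = 12+3 = 15
k=1,i=3: not 1>3, c = 15+3 = 18
k=2,i=1: 2>1, c = 18+1 = 19
k=2,i=2: not 2>2, c = 19+3 = 22
k=2,i=3: not 2>3, c = 22+3 = 25
k=3,i=1: 3>1, c = 25+2 = 27
k=3,i=2: 3>2, c = 27+1 = 28
k=3,i=3: not 3>3, c = 28+3 = 31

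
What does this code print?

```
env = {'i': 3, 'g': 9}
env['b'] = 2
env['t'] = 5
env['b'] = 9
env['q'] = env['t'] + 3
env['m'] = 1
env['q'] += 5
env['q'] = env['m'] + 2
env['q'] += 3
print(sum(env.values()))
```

33

env['b'] = 2 → {'i': 3, 'g': 9, 'b': 2}
env['t'] = 5 → {'i': 3, 'g': 9, 'b': 2, 't': 5}
env['b'] = 9 → {'i': 3, 'g': 9, 'b': 9, 't': 5}
env['q'] = env['t']+3 = 8 → {'i': 3, 'g': 9, 'b': 9, 't': 5, 'q': 8}
env['m'] = 1 → {'i': 3, 'g': 9, 'b': 9, 't': 5, 'q': 8, 'm': 1}
env['q'] = 8+5 = 13 → {'i': 3, 'g': 9, 'b': 9, 't': 5, 'q': 13, 'm': 1}
env['q'] = env['m']+2 = 3 → {'i': 3, 'g': 9, 'b': 9, 't': 5, 'q': 3, 'm': 1}
env['q'] = 3+3 = 6 → {'i': 3, 'g': 9, 'b': 9, 't': 5, 'q': 6, 'm': 1}
sum of values = 33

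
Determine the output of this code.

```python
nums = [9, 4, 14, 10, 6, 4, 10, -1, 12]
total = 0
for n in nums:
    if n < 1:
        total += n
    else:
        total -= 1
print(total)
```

n=9: not <1, total = 0-1 = -1
n=4: not <1, total = (-1)-1 = -2
n=14: not <1, total = (-2)-1 = -3
n=10: not <1, total = (-3)-1 = -4
n=6: not <1, total = (-4)-1 = -5
n=4: not <1, total = (-5)-1 = -6
n=10: not <1, total = (-6)-1 = -7
n=-1: <1, total = (-7)+(-1) = -8
n=12: not <1, total = (-8)-1 = -9

-9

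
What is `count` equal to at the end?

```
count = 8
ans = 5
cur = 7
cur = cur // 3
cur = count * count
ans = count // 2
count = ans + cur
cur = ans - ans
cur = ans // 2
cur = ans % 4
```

cur = 7//3 = 2
cur = 8*8 = 64
ans = 8//2 = 4
count = 4+64 = 68
cur = 4-4 = 0
cur = 4//2 = 2
cur = 4%4 = 0

68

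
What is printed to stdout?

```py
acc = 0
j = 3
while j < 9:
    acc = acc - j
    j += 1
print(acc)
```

j=3: acc = 0-3 = -3
j=4: acc = (-3)-4 = -7
j=5: acc = (-7)-5 = -12
j=6: acc = (-12)-6 = -18
j=7: acc = (-18)-7 = -25
j=8: acc = (-25)-8 = -33

-33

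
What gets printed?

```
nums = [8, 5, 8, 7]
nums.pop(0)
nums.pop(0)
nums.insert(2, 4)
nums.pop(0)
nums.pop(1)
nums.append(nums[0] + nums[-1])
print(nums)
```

pop(0) removes 8 → [5, 8, 7]
pop(0) removes 5 → [8, 7]
insert 4 at 2 → [8, 7, 4]
pop(0) removes 8 → [7, 4]
pop(1) removes 4 → [7]
append nums[0]+nums[-1] = 7+7 = 14 → [7, 14]

[7, 14]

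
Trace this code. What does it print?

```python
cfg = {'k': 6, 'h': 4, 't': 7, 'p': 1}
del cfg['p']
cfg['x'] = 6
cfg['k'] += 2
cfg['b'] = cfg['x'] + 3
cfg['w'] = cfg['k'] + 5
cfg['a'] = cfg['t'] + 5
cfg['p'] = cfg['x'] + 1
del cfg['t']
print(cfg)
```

{'k': 8, 'h': 4, 'x': 6, 'b': 9, 'w': 13, 'a': 12, 'p': 7}

del 'p' → {'k': 6, 'h': 4, 't': 7}
cfg['x'] = 6 → {'k': 6, 'h': 4, 't': 7, 'x': 6}
cfg['k'] = 6+2 = 8 → {'k': 8, 'h': 4, 't': 7, 'x': 6}
cfg['b'] = cfg['x']+3 = 9 → {'k': 8, 'h': 4, 't': 7, 'x': 6, 'b': 9}
cfg['w'] = cfg['k']+5 = 13 → {'k': 8, 'h': 4, 't': 7, 'x': 6, 'b': 9, 'w': 13}
cfg['a'] = cfg['t']+5 = 12 → {'k': 8, 'h': 4, 't': 7, 'x': 6, 'b': 9, 'w': 13, 'a': 12}
cfg['p'] = cfg['x']+1 = 7 → {'k': 8, 'h': 4, 't': 7, 'x': 6, 'b': 9, 'w': 13, 'a': 12, 'p': 7}
del 't' → {'k': 8, 'h': 4, 'x': 6, 'b': 9, 'w': 13, 'a': 12, 'p': 7}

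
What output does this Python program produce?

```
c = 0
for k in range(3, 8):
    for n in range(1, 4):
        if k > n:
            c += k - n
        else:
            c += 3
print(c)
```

48

k=3,n=1: 3>1, c = 0+2 = 2
k=3,n=2: 3>2, c = 2+1 = 3
k=3,n=3: not 3>3, c = 3+3 = 6
k=4,n=1: 4>1, c = 6+3 = 9
k=4,n=2: 4>2, c = 9+2 = 11
k=4,n=3: 4>3, c = 11+1 = 12
k=5,n=1: 5>1, c = 12+4 = 16
k=5,n=2: 5>2, c = 16+3 = 19
k=5,n=3: 5>3, c = 19+2 = 21
k=6,n=1: 6>1, c = 21+5 = 26
k=6,n=2: 6>2, c = 26+4 = 30
k=6,n=3: 6>3, c = 30+3 = 33
k=7,n=1: 7>1, c = 33+6 = 39
k=7,n=2: 7>2, c = 39+5 = 44
k=7,n=3: 7>3, c = 44+4 = 48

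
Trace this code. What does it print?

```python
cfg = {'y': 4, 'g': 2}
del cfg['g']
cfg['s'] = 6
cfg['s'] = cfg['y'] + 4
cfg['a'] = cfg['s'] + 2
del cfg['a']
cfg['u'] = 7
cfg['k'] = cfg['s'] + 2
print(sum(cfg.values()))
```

del 'g' → {'y': 4}
cfg['s'] = 6 → {'y': 4, 's': 6}
cfg['s'] = cfg['y']+4 = 8 → {'y': 4, 's': 8}
cfg['a'] = cfg['s']+2 = 10 → {'y': 4, 's': 8, 'a': 10}
del 'a' → {'y': 4, 's': 8}
cfg['u'] = 7 → {'y': 4, 's': 8, 'u': 7}
cfg['k'] = cfg['s']+2 = 10 → {'y': 4, 's': 8, 'u': 7, 'k': 10}
sum of values = 29

29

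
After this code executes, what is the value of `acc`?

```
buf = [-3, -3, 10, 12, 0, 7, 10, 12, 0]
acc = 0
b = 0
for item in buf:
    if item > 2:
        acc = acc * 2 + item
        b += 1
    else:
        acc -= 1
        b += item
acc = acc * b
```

item=-3: not >2, acc = 0-1 = -1; b=-3
item=-3: not >2, acc = (-1)-1 = -2; b=-6
item=10: >2, acc = (-2)*2+10 = 6; b=-5
item=12: >2, acc = 6*2+12 = 24; b=-4
item=0: not >2, acc = 24-1 = 23; b=-4
item=7: >2, acc = 23*2+7 = 53; b=-3
item=10: >2, acc = 53*2+10 = 116; b=-2
item=12: >2, acc = 116*2+12 = 244; b=-1
item=0: not >2, acc = 244-1 = 243; b=-1
acc*b = 243*(-1) = -243

-243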